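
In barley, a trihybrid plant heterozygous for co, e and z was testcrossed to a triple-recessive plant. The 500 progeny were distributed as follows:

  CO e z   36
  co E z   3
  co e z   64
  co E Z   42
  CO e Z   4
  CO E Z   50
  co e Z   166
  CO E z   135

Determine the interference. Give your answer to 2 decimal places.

The two most frequent reciprocal classes, co e Z and CO E z, are the parental types, so the F1 was co e Z / CO E z.
The two rarest classes, CO e Z and co E z, are the double crossovers. Comparing them with the parentals, only the co allele has switched, so co is the middle locus and the order is e – co – z.
e–co: (78 + 7)/500 = 0.1700; co–z: (114 + 7)/500 = 0.2420.
Expected DCO frequency = 0.1700 × 0.2420 ≈ 0.04114; observed = 7/500 ≈ 0.01400.
Coefficient of coincidence = 0.01400/0.04114 ≈ 0.34; interference = 1 − 0.34 = 0.66.

0.66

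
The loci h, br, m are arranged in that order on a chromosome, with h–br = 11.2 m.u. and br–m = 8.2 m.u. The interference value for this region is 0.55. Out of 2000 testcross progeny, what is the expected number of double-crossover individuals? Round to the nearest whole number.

Map distances give recombination frequencies of 0.112 and 0.082 for the two intervals.
With interference 0.55 (so coincidence = 0.45), expected double-crossover frequency = 0.112 × 0.082 × 0.45 = 0.00413.
Expected number = 0.00413 × 2000 = 8.27 ≈ 8.

8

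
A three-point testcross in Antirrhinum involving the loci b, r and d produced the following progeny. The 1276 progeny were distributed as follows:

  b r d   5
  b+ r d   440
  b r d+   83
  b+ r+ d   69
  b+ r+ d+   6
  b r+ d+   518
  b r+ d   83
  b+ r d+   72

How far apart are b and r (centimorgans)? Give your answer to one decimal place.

The two most frequent reciprocal classes, b r+ d+ and b+ r d, are the parental types, so the F1 was b r+ d+ / b+ r d.
The two rarest classes, b+ r+ d+ and b r d, are the double crossovers. Comparing them with the parentals, only the b allele has switched, so b is the middle locus and the order is r – b – d.
Crossovers in the r–b interval produce the single-crossover classes b r d+ and b+ r+ d (83 + 69 = 152) plus the double crossovers (11).
RF(r–b) = (152 + 11) / 1276 = 163/1276 = 0.1277 → 12.8 centimorgans.

12.8 centimorgans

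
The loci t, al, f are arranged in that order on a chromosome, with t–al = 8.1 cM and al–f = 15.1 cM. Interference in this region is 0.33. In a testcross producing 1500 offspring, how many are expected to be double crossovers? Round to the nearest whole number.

12

Map distances give recombination frequencies of 0.081 and 0.151 for the two intervals.
With interference 0.33 (so coincidence = 0.67), expected double-crossover frequency = 0.081 × 0.151 × 0.67 = 0.00819.
Expected number = 0.00819 × 1500 = 12.29 ≈ 12.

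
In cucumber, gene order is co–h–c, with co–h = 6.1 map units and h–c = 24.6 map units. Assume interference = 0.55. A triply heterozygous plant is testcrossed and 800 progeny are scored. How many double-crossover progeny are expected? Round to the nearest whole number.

Map distances give recombination frequencies of 0.061 and 0.246 for the two intervals.
With interference 0.55 (so coincidence = 0.45), expected double-crossover frequency = 0.061 × 0.246 × 0.45 = 0.00675.
Expected number = 0.00675 × 800 = 5.40 ≈ 5.

5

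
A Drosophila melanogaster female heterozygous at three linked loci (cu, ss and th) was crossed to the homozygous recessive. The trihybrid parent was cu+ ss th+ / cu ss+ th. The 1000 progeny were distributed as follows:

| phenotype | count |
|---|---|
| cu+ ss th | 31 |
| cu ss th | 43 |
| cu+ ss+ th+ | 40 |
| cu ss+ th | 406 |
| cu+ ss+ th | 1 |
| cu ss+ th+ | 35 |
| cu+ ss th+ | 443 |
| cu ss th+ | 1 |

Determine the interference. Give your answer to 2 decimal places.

The two rarest classes, cu ss th+ and cu+ ss+ th, are the double crossovers. Comparing them with the parentals, only the cu allele has switched, so cu is the middle locus and the order is th – cu – ss.
th–cu: (66 + 2)/1000 = 0.0680; cu–ss: (83 + 2)/1000 = 0.0850.
Expected DCO frequency = 0.0680 × 0.0850 ≈ 0.00578; observed = 2/1000 ≈ 0.00200.
Coefficient of coincidence = 0.00200/0.00578 ≈ 0.35; interference = 1 − 0.35 = 0.65.

0.65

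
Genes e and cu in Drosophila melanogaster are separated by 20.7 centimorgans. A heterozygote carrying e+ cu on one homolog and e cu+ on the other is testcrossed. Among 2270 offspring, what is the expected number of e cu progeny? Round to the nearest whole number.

235

A map distance of 20.7 centimorgans corresponds to a recombination frequency of 0.207.
The F1 is e+ cu / e cu+, so e cu is a recombinant gamete class with expected frequency r/2 = 0.207/2 = 0.1035.
Expected number = 0.1035 × 2270 = 234.94 ≈ 235.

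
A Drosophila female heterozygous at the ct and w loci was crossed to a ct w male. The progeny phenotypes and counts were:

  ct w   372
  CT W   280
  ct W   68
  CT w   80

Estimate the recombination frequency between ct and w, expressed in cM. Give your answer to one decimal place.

The two most frequent classes, CT W (280) and ct w (372), are the parental types, so the F1 was CT W / ct w.
The recombinant classes are CT w and ct W: 80 + 68 = 148.
Recombination frequency = 148/800 = 0.1850 ≈ 18.5%, i.e. 18.5 cM.

18.5 cM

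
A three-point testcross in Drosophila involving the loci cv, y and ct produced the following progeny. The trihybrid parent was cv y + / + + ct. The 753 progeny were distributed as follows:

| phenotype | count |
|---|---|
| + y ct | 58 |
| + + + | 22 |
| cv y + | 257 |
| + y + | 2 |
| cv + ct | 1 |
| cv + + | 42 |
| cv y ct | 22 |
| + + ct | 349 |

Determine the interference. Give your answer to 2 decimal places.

The two rarest classes, + y + and cv + ct, are the double crossovers. Comparing them with the parentals, only the cv allele has switched, so cv is the middle locus and the order is ct – cv – y.
ct–cv: (44 + 3)/753 = 0.0624; cv–y: (100 + 3)/753 = 0.1368.
Expected DCO frequency = 0.0624 × 0.1368 ≈ 0.00854; observed = 3/753 ≈ 0.00398.
Coefficient of coincidence = 0.00398/0.00854 ≈ 0.47; interference = 1 − 0.47 = 0.53.

0.53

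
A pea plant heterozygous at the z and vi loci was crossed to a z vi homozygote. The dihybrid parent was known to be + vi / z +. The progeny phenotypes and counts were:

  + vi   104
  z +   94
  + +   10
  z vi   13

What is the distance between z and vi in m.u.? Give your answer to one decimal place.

The recombinant classes are + + and z vi: 10 + 13 = 23.
Recombination frequency = 23/221 = 0.1041 ≈ 10.4%, i.e. 10.4 m.u.

10.4 m.u.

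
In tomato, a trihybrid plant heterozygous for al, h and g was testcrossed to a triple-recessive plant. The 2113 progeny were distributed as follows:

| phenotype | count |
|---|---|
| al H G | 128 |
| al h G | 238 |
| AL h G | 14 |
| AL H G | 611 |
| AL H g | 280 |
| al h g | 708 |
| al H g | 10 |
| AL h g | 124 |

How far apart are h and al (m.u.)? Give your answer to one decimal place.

13.1 m.u.

The two most frequent reciprocal classes, AL H G and al h g, are the parental types, so the F1 was AL H G / al h g.
The two rarest classes, AL h G and al H g, are the double crossovers. Comparing them with the parentals, only the h allele has switched, so h is the middle locus and the order is al – h – g.
Crossovers in the al–h interval produce the single-crossover classes al H G and AL h g (128 + 124 = 252) plus the double crossovers (24).
RF(al–h) = (252 + 24) / 2113 = 276/2113 = 0.1306 → 13.1 m.u.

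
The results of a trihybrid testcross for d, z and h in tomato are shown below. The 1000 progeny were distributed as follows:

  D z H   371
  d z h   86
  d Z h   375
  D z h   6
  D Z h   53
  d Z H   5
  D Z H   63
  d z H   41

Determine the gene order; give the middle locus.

The two most frequent reciprocal classes, d Z h and D z H, are the parental types, so the F1 was d Z h / D z H.
The two rarest classes, d Z H and D z h, are the double crossovers. Comparing them with the parentals, only the h allele has switched, so h is the middle locus and the order is z – h – d.

h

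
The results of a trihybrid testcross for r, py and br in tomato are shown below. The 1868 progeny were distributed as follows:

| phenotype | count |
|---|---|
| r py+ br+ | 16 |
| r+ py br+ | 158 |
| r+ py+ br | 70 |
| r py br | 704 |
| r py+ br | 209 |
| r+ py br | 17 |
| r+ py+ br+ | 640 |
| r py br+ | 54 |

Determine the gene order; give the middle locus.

The two most frequent reciprocal classes, r+ py+ br+ and r py br, are the parental types, so the F1 was r+ py+ br+ / r py br.
The two rarest classes, r py+ br+ and r+ py br, are the double crossovers. Comparing them with the parentals, only the r allele has switched, so r is the middle locus and the order is py – r – br.

r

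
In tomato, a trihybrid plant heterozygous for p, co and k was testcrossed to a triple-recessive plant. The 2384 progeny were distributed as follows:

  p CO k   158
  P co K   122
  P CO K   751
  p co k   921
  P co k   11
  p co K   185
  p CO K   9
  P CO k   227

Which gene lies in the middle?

p

The two most frequent reciprocal classes, P CO K and p co k, are the parental types, so the F1 was P CO K / p co k.
The two rarest classes, p CO K and P co k, are the double crossovers. Comparing them with the parentals, only the p allele has switched, so p is the middle locus and the order is co – p – k.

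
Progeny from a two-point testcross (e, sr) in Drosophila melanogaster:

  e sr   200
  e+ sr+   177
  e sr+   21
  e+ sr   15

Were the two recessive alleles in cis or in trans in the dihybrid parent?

cis

The two most frequent classes are e+ sr+ (177) and e sr (200); these are the parental (non-recombinant) types.
So the F1 carried e+ sr+ on one chromosome and e sr on the other — the recessive alleles are on the same chromosome (cis / coupling).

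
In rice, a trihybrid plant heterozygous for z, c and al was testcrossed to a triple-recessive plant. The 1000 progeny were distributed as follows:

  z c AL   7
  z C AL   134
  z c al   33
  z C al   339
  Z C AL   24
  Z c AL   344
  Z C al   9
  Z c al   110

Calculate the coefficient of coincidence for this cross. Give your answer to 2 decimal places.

The two most frequent reciprocal classes, Z c AL and z C al, are the parental types, so the F1 was Z c AL / z C al.
The two rarest classes, z c AL and Z C al, are the double crossovers. Comparing them with the parentals, only the z allele has switched, so z is the middle locus and the order is al – z – c.
al–z: (244 + 16)/1000 = 0.2600; z–c: (57 + 16)/1000 = 0.0730.
Expected DCO frequency = 0.2600 × 0.0730 ≈ 0.01898; observed = 16/1000 ≈ 0.01600.
Coefficient of coincidence = 0.01600/0.01898 ≈ 0.84.

0.84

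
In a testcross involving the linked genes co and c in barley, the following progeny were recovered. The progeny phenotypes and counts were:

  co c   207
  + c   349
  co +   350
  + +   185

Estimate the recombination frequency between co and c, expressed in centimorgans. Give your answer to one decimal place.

The two most frequent classes, + c (349) and co + (350), are the parental types, so the F1 was + c / co +.
The recombinant classes are + + and co c: 185 + 207 = 392.
Recombination frequency = 392/1091 = 0.3593 ≈ 35.9%, i.e. 35.9 centimorgans.

35.9 centimorgans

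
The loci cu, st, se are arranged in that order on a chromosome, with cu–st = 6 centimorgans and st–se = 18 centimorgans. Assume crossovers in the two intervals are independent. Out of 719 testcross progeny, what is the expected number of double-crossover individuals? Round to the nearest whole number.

Map distances give recombination frequencies of 0.060 and 0.180 for the two intervals.
With no interference, expected double-crossover frequency = 0.060 × 0.180 = 0.01080.
Expected number = 0.01080 × 719 = 7.77 ≈ 8.

8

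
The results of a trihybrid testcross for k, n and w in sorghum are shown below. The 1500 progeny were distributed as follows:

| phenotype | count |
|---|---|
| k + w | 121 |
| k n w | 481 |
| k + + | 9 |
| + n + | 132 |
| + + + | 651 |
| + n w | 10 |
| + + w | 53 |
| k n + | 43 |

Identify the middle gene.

k

The two most frequent reciprocal classes, k n w and + + +, are the parental types, so the F1 was k n w / + + +.
The two rarest classes, + n w and k + +, are the double crossovers. Comparing them with the parentals, only the k allele has switched, so k is the middle locus and the order is n – k – w.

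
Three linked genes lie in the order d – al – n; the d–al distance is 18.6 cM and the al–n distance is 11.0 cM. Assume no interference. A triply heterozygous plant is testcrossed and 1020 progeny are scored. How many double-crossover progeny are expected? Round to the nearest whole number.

Map distances give recombination frequencies of 0.186 and 0.110 for the two intervals.
With no interference, expected double-crossover frequency = 0.186 × 0.110 = 0.02046.
Expected number = 0.02046 × 1020 = 20.87 ≈ 21.

21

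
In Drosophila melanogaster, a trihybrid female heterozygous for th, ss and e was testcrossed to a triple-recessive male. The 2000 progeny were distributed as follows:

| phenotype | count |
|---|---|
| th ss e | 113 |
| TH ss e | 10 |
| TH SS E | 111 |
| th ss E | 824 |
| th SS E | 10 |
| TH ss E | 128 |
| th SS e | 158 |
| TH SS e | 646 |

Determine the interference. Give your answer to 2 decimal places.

0.46

The two most frequent reciprocal classes, th ss E and TH SS e, are the parental types, so the F1 was th ss E / TH SS e.
The two rarest classes, th SS E and TH ss e, are the double crossovers. Comparing them with the parentals, only the ss allele has switched, so ss is the middle locus and the order is th – ss – e.
th–ss: (286 + 20)/2000 = 0.1530; ss–e: (224 + 20)/2000 = 0.1220.
Expected DCO frequency = 0.1530 × 0.1220 ≈ 0.01867; observed = 20/2000 ≈ 0.01000.
Coefficient of coincidence = 0.01000/0.01867 ≈ 0.54; interference = 1 − 0.54 = 0.46.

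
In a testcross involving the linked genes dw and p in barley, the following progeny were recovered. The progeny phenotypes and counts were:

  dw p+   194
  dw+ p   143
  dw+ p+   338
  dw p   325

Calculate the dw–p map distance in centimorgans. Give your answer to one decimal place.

33.7 centimorgans

The two most frequent classes, dw+ p+ (338) and dw p (325), are the parental types, so the F1 was dw+ p+ / dw p.
The recombinant classes are dw+ p and dw p+: 143 + 194 = 337.
Recombination frequency = 337/1000 = 0.3370 ≈ 33.7%, i.e. 33.7 centimorgans.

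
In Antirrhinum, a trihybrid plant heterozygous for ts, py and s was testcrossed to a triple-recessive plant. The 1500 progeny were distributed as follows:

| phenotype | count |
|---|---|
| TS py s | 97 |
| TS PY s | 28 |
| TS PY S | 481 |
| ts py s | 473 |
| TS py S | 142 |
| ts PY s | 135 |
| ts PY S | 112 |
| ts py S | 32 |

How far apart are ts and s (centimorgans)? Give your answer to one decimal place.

17.9 centimorgans

The two most frequent reciprocal classes, TS PY S and ts py s, are the parental types, so the F1 was TS PY S / ts py s.
The two rarest classes, TS PY s and ts py S, are the double crossovers. Comparing them with the parentals, only the s allele has switched, so s is the middle locus and the order is py – s – ts.
Crossovers in the s–ts interval produce the single-crossover classes ts PY S and TS py s (112 + 97 = 209) plus the double crossovers (60).
RF(s–ts) = (209 + 60) / 1500 = 269/1500 = 0.1793 → 17.9 centimorgans.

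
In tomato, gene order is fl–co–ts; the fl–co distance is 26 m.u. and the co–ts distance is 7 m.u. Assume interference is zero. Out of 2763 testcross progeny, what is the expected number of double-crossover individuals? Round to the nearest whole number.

50

Map distances give recombination frequencies of 0.260 and 0.070 for the two intervals.
With no interference, expected double-crossover frequency = 0.260 × 0.070 = 0.01820.
Expected number = 0.01820 × 2763 = 50.29 ≈ 50.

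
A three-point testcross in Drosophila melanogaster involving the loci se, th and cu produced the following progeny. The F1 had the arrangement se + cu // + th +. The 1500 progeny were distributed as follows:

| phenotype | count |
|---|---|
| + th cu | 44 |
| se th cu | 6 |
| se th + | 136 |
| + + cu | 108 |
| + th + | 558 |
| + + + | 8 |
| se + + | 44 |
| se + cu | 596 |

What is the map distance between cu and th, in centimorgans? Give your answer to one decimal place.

6.8 centimorgans

The two rarest classes, se th cu and + + +, are the double crossovers. Comparing them with the parentals, only the th allele has switched, so th is the middle locus and the order is cu – th – se.
Crossovers in the cu–th interval produce the single-crossover classes se + + and + th cu (44 + 44 = 88) plus the double crossovers (14).
RF(cu–th) = (88 + 14) / 1500 = 102/1500 = 0.0680 → 6.8 centimorgans.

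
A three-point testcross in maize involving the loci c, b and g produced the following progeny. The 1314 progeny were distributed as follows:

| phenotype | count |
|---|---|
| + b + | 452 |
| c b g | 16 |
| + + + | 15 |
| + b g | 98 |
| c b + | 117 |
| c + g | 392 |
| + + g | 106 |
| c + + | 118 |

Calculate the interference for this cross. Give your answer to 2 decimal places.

0.35

The two most frequent reciprocal classes, + b + and c + g, are the parental types, so the F1 was + b + / c + g.
The two rarest classes, + + + and c b g, are the double crossovers. Comparing them with the parentals, only the b allele has switched, so b is the middle locus and the order is c – b – g.
c–b: (223 + 31)/1314 = 0.1933; b–g: (216 + 31)/1314 = 0.1880.
Expected DCO frequency = 0.1933 × 0.1880 ≈ 0.03634; observed = 31/1314 ≈ 0.02359.
Coefficient of coincidence = 0.02359/0.03634 ≈ 0.65; interference = 1 − 0.65 = 0.35.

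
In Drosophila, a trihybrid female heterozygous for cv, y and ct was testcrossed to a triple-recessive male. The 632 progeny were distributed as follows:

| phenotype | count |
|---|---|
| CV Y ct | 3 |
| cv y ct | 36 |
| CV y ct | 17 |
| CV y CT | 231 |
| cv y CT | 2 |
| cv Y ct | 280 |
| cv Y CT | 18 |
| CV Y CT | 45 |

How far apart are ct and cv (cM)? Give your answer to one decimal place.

The two most frequent reciprocal classes, cv Y ct and CV y CT, are the parental types, so the F1 was cv Y ct / CV y CT.
The two rarest classes, CV Y ct and cv y CT, are the double crossovers. Comparing them with the parentals, only the cv allele has switched, so cv is the middle locus and the order is y – cv – ct.
Crossovers in the cv–ct interval produce the single-crossover classes cv Y CT and CV y ct (18 + 17 = 35) plus the double crossovers (5).
RF(cv–ct) = (35 + 5) / 632 = 40/632 = 0.0633 → 6.3 cM.

6.3 cM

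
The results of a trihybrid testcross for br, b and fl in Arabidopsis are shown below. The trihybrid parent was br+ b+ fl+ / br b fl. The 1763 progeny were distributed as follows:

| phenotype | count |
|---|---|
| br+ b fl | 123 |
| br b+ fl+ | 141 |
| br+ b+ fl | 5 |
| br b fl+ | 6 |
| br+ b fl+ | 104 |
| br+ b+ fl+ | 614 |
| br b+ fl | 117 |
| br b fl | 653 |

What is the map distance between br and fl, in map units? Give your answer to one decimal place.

15.6 map units

The two rarest classes, br+ b+ fl and br b fl+, are the double crossovers. Comparing them with the parentals, only the fl allele has switched, so fl is the middle locus and the order is b – fl – br.
Crossovers in the fl–br interval produce the single-crossover classes br b+ fl+ and br+ b fl (141 + 123 = 264) plus the double crossovers (11).
RF(fl–br) = (264 + 11) / 1763 = 275/1763 = 0.1560 → 15.6 map units.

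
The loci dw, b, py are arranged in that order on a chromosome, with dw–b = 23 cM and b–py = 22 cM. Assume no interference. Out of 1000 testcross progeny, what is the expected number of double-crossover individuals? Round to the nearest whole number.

Map distances give recombination frequencies of 0.230 and 0.220 for the two intervals.
With no interference, expected double-crossover frequency = 0.230 × 0.220 = 0.05060.
Expected number = 0.05060 × 1000 = 50.60 ≈ 51.

51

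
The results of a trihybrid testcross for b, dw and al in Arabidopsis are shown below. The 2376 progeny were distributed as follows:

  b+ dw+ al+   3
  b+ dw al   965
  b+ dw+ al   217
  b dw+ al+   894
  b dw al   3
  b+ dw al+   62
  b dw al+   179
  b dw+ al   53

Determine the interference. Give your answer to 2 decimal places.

The two most frequent reciprocal classes, b+ dw al and b dw+ al+, are the parental types, so the F1 was b+ dw al / b dw+ al+.
The two rarest classes, b dw al and b+ dw+ al+, are the double crossovers. Comparing them with the parentals, only the b allele has switched, so b is the middle locus and the order is dw – b – al.
dw–b: (396 + 6)/2376 = 0.1692; b–al: (115 + 6)/2376 = 0.0509.
Expected DCO frequency = 0.1692 × 0.0509 ≈ 0.00861; observed = 6/2376 ≈ 0.00253.
Coefficient of coincidence = 0.00253/0.00861 ≈ 0.29; interference = 1 − 0.29 = 0.71.

0.71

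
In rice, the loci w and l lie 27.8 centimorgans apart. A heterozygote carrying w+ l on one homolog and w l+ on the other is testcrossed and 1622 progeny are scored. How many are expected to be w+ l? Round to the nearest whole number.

586

A map distance of 27.8 centimorgans corresponds to a recombination frequency of 0.278.
The F1 is w+ l / w l+, so w+ l is a parental gamete class with expected frequency (1 − r)/2 = 0.722/2 = 0.3610.
Expected number = 0.3610 × 1622 = 585.54 ≈ 586.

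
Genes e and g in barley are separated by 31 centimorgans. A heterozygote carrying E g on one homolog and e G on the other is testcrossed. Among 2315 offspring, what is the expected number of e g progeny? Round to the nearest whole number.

A map distance of 31 centimorgans corresponds to a recombination frequency of 0.310.
The F1 is E g / e G, so e g is a recombinant gamete class with expected frequency r/2 = 0.310/2 = 0.1550.
Expected number = 0.1550 × 2315 = 358.82 ≈ 359.

359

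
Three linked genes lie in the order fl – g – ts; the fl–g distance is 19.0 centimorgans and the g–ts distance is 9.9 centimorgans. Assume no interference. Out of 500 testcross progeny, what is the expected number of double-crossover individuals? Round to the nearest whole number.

9

Map distances give recombination frequencies of 0.190 and 0.099 for the two intervals.
With no interference, expected double-crossover frequency = 0.190 × 0.099 = 0.01881.
Expected number = 0.01881 × 500 = 9.40 ≈ 9.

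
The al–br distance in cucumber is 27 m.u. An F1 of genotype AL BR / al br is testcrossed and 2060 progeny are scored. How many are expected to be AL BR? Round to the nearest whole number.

752

A map distance of 27 m.u. corresponds to a recombination frequency of 0.270.
The F1 is AL BR / al br, so AL BR is a parental gamete class with expected frequency (1 − r)/2 = 0.730/2 = 0.3650.
Expected number = 0.3650 × 2060 = 751.90 ≈ 752.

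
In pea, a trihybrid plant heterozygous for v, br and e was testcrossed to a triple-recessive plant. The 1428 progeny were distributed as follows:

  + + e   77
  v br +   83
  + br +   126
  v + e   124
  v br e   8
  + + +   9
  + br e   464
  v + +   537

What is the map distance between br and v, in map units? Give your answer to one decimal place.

12.4 map units

The two most frequent reciprocal classes, v + + and + br e, are the parental types, so the F1 was v + + / + br e.
The two rarest classes, + + + and v br e, are the double crossovers. Comparing them with the parentals, only the v allele has switched, so v is the middle locus and the order is e – v – br.
Crossovers in the v–br interval produce the single-crossover classes v br + and + + e (83 + 77 = 160) plus the double crossovers (17).
RF(v–br) = (160 + 17) / 1428 = 177/1428 = 0.1239 → 12.4 map units.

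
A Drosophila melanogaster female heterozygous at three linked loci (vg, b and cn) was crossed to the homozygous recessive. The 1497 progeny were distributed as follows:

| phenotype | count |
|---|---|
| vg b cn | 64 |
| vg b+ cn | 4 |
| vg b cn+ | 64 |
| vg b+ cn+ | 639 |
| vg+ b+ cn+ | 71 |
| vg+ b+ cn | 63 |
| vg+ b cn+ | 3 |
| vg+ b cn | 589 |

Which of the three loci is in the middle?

cn

The two most frequent reciprocal classes, vg b+ cn+ and vg+ b cn, are the parental types, so the F1 was vg b+ cn+ / vg+ b cn.
The two rarest classes, vg b+ cn and vg+ b cn+, are the double crossovers. Comparing them with the parentals, only the cn allele has switched, so cn is the middle locus and the order is b – cn – vg.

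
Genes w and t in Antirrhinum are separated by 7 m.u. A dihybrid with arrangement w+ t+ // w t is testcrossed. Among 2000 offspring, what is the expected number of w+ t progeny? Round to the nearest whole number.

A map distance of 7 m.u. corresponds to a recombination frequency of 0.070.
The F1 is w+ t+ / w t, so w+ t is a recombinant gamete class with expected frequency r/2 = 0.070/2 = 0.0350.
Expected number = 0.0350 × 2000 = 70.00 ≈ 70.

70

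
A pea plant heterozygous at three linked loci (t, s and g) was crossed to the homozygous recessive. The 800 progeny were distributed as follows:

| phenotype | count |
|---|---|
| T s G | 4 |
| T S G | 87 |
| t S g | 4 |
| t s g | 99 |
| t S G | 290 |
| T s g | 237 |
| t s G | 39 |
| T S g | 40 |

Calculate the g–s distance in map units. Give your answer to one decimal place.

The two most frequent reciprocal classes, t S G and T s g, are the parental types, so the F1 was t S G / T s g.
The two rarest classes, t S g and T s G, are the double crossovers. Comparing them with the parentals, only the g allele has switched, so g is the middle locus and the order is t – g – s.
Crossovers in the g–s interval produce the single-crossover classes t s G and T S g (39 + 40 = 79) plus the double crossovers (8).
RF(g–s) = (79 + 8) / 800 = 87/800 = 0.1087 → 10.9 map units.

10.9 map units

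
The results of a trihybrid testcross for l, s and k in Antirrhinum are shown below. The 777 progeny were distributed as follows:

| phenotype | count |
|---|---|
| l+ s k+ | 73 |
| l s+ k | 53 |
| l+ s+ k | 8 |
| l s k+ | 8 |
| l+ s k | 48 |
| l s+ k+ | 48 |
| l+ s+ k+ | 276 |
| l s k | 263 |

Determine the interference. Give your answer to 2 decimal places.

0.22

The two most frequent reciprocal classes, l s k and l+ s+ k+, are the parental types, so the F1 was l s k / l+ s+ k+.
The two rarest classes, l s k+ and l+ s+ k, are the double crossovers. Comparing them with the parentals, only the k allele has switched, so k is the middle locus and the order is l – k – s.
l–k: (96 + 16)/777 = 0.1441; k–s: (126 + 16)/777 = 0.1828.
Expected DCO frequency = 0.1441 × 0.1828 ≈ 0.02634; observed = 16/777 ≈ 0.02059.
Coefficient of coincidence = 0.02059/0.02634 ≈ 0.78; interference = 1 − 0.78 = 0.22.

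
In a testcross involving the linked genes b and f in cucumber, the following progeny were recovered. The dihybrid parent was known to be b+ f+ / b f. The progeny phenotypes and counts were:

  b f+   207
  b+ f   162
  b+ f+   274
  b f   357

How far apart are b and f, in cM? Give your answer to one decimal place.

36.9 cM

The recombinant classes are b+ f and b f+: 162 + 207 = 369.
Recombination frequency = 369/1000 = 0.3690 ≈ 36.9%, i.e. 36.9 cM.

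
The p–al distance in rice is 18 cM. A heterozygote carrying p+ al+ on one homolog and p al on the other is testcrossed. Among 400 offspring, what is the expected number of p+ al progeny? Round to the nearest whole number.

36

A map distance of 18 cM corresponds to a recombination frequency of 0.180.
The F1 is p+ al+ / p al, so p+ al is a recombinant gamete class with expected frequency r/2 = 0.180/2 = 0.0900.
Expected number = 0.0900 × 400 = 36.00 ≈ 36.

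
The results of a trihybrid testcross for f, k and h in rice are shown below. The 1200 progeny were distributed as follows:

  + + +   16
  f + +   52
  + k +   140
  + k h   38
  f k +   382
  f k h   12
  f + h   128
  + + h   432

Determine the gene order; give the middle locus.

The two most frequent reciprocal classes, + + h and f k +, are the parental types, so the F1 was + + h / f k +.
The two rarest classes, + + + and f k h, are the double crossovers. Comparing them with the parentals, only the h allele has switched, so h is the middle locus and the order is k – h – f.

h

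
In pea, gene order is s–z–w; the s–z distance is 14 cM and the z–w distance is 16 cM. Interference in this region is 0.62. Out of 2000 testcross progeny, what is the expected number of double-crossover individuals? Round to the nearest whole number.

Map distances give recombination frequencies of 0.140 and 0.160 for the two intervals.
With interference 0.62 (so coincidence = 0.38), expected double-crossover frequency = 0.140 × 0.160 × 0.38 = 0.00851.
Expected number = 0.00851 × 2000 = 17.02 ≈ 17.

17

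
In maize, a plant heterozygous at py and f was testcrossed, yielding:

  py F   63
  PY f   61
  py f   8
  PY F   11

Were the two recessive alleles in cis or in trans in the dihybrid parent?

The two most frequent classes are PY f (61) and py F (63); these are the parental (non-recombinant) types.
So the F1 carried PY f on one chromosome and py F on the other — the recessive alleles are on opposite chromosomes (trans / repulsion).

trans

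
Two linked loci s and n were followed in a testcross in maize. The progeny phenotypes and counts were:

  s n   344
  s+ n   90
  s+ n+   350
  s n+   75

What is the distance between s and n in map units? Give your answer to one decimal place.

The two most frequent classes, s+ n+ (350) and s n (344), are the parental types, so the F1 was s+ n+ / s n.
The recombinant classes are s+ n and s n+: 90 + 75 = 165.
Recombination frequency = 165/859 = 0.1921 ≈ 19.2%, i.e. 19.2 map units.

19.2 map units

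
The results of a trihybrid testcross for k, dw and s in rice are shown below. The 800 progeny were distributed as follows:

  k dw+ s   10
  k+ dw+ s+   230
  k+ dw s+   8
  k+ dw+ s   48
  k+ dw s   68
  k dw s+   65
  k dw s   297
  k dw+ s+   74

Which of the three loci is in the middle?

The two most frequent reciprocal classes, k+ dw+ s+ and k dw s, are the parental types, so the F1 was k+ dw+ s+ / k dw s.
The two rarest classes, k+ dw s+ and k dw+ s, are the double crossovers. Comparing them with the parentals, only the dw allele has switched, so dw is the middle locus and the order is s – dw – k.

dw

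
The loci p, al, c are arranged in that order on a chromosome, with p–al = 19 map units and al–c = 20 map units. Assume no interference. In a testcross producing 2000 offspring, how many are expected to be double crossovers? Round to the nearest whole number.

76

Map distances give recombination frequencies of 0.190 and 0.200 for the two intervals.
With no interference, expected double-crossover frequency = 0.190 × 0.200 = 0.03800.
Expected number = 0.03800 × 2000 = 76.00 ≈ 76.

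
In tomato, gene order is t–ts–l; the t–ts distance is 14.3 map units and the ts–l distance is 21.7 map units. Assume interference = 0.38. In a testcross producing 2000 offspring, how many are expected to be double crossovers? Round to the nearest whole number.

38

Map distances give recombination frequencies of 0.143 and 0.217 for the two intervals.
With interference 0.38 (so coincidence = 0.62), expected double-crossover frequency = 0.143 × 0.217 × 0.62 = 0.01924.
Expected number = 0.01924 × 2000 = 38.48 ≈ 38.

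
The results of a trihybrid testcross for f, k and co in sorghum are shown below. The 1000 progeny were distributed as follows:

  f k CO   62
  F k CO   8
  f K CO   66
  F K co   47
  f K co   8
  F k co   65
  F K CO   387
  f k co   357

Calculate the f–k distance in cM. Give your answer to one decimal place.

14.7 cM

The two most frequent reciprocal classes, f k co and F K CO, are the parental types, so the F1 was f k co / F K CO.
The two rarest classes, f K co and F k CO, are the double crossovers. Comparing them with the parentals, only the k allele has switched, so k is the middle locus and the order is f – k – co.
Crossovers in the f–k interval produce the single-crossover classes F k co and f K CO (65 + 66 = 131) plus the double crossovers (16).
RF(f–k) = (131 + 16) / 1000 = 147/1000 = 0.1470 → 14.7 cM.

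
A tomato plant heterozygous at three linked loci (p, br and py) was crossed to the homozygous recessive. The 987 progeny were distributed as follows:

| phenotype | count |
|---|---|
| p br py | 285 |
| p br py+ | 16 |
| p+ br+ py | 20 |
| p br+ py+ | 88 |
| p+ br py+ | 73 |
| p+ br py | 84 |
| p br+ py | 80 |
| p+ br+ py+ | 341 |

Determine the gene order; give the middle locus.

The two most frequent reciprocal classes, p br py and p+ br+ py+, are the parental types, so the F1 was p br py / p+ br+ py+.
The two rarest classes, p br py+ and p+ br+ py, are the double crossovers. Comparing them with the parentals, only the py allele has switched, so py is the middle locus and the order is br – py – p.

py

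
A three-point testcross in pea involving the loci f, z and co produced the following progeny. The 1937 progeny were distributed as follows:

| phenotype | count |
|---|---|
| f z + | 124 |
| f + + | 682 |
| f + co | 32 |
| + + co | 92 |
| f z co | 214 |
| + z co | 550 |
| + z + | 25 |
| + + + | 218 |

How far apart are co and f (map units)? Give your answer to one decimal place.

The two most frequent reciprocal classes, + z co and f + +, are the parental types, so the F1 was + z co / f + +.
The two rarest classes, + z + and f + co, are the double crossovers. Comparing them with the parentals, only the co allele has switched, so co is the middle locus and the order is z – co – f.
Crossovers in the co–f interval produce the single-crossover classes f z co and + + + (214 + 218 = 432) plus the double crossovers (57).
RF(co–f) = (432 + 57) / 1937 = 489/1937 = 0.2525 → 25.2 map units.

25.2 map units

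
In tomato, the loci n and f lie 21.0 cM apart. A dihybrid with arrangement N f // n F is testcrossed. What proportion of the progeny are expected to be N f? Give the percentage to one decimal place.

A map distance of 21.0 cM corresponds to a recombination frequency of 0.210.
The F1 is N f / n F, so N f is a parental gamete class with expected frequency (1 − r)/2 = 0.790/2 = 0.3950.
That is 0.3950 = 39.5% of the progeny.

39.5%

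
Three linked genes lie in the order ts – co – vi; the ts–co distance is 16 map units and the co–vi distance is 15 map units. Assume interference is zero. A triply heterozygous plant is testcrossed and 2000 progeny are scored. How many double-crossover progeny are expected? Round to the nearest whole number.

Map distances give recombination frequencies of 0.160 and 0.150 for the two intervals.
With no interference, expected double-crossover frequency = 0.160 × 0.150 = 0.02400.
Expected number = 0.02400 × 2000 = 48.00 ≈ 48.

48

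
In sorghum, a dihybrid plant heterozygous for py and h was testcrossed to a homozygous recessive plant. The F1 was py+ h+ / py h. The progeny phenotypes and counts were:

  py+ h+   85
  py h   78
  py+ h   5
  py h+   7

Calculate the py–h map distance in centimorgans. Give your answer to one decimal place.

The recombinant classes are py+ h and py h+: 5 + 7 = 12.
Recombination frequency = 12/175 = 0.0686 ≈ 6.9%, i.e. 6.9 centimorgans.

6.9 centimorgans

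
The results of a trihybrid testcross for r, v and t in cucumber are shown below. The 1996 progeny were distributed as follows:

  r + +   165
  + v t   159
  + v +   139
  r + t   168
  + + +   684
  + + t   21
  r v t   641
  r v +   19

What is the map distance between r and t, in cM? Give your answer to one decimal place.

18.2 cM

The two most frequent reciprocal classes, + + + and r v t, are the parental types, so the F1 was + + + / r v t.
The two rarest classes, + + t and r v +, are the double crossovers. Comparing them with the parentals, only the t allele has switched, so t is the middle locus and the order is v – t – r.
Crossovers in the t–r interval produce the single-crossover classes r + + and + v t (165 + 159 = 324) plus the double crossovers (40).
RF(t–r) = (324 + 40) / 1996 = 364/1996 = 0.1824 → 18.2 cM.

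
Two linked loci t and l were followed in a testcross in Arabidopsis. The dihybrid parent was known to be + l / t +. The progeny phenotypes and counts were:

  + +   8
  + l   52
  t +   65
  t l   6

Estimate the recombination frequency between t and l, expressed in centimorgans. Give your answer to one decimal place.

10.7 centimorgans

The recombinant classes are + + and t l: 8 + 6 = 14.
Recombination frequency = 14/131 = 0.1069 ≈ 10.7%, i.e. 10.7 centimorgans.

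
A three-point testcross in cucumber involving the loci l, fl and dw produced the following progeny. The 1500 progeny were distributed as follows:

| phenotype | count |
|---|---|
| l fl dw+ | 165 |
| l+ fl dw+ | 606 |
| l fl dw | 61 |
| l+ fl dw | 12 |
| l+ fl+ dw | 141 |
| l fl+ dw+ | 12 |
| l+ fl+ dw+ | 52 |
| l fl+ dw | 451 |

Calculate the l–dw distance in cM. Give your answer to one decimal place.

22.0 cM

The two most frequent reciprocal classes, l fl+ dw and l+ fl dw+, are the parental types, so the F1 was l fl+ dw / l+ fl dw+.
The two rarest classes, l fl+ dw+ and l+ fl dw, are the double crossovers. Comparing them with the parentals, only the dw allele has switched, so dw is the middle locus and the order is l – dw – fl.
Crossovers in the l–dw interval produce the single-crossover classes l+ fl+ dw and l fl dw+ (141 + 165 = 306) plus the double crossovers (24).
RF(l–dw) = (306 + 24) / 1500 = 330/1500 = 0.2200 → 22.0 cM.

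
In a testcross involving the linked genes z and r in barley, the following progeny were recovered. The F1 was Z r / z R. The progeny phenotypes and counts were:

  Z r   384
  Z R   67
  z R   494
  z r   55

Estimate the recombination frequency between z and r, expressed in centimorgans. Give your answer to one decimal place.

The recombinant classes are Z R and z r: 67 + 55 = 122.
Recombination frequency = 122/1000 = 0.1220 ≈ 12.2%, i.e. 12.2 centimorgans.

12.2 centimorgans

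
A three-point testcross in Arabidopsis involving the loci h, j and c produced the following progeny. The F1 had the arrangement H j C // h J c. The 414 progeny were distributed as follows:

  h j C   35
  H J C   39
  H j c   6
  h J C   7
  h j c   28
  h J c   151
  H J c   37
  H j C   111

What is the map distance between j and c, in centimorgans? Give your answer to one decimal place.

19.3 centimorgans

The two rarest classes, H j c and h J C, are the double crossovers. Comparing them with the parentals, only the c allele has switched, so c is the middle locus and the order is h – c – j.
Crossovers in the c–j interval produce the single-crossover classes H J C and h j c (39 + 28 = 67) plus the double crossovers (13).
RF(c–j) = (67 + 13) / 414 = 80/414 = 0.1932 → 19.3 centimorgans.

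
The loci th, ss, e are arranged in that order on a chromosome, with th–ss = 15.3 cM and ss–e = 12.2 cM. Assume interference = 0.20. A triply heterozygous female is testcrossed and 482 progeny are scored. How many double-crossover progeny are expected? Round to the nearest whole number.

Map distances give recombination frequencies of 0.153 and 0.122 for the two intervals.
With interference 0.20 (so coincidence = 0.80), expected double-crossover frequency = 0.153 × 0.122 × 0.80 = 0.01493.
Expected number = 0.01493 × 482 = 7.20 ≈ 7.

7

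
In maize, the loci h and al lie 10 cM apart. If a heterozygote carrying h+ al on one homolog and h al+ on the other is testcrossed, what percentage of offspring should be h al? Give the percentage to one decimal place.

5.0%

A map distance of 10 cM corresponds to a recombination frequency of 0.100.
The F1 is h+ al / h al+, so h al is a recombinant gamete class with expected frequency r/2 = 0.100/2 = 0.0500.
That is 0.0500 = 5.0% of the progeny.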